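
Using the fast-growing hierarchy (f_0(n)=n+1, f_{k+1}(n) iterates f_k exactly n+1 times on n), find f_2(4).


f_2(4) = f_1^5(4)
f_1(m) = 2m + 1.
Iterating: f_1^k(n) = 2^k*(n+1) - 1.
f_2(4) = 2^5*(4+1) - 1 = 32*5 - 1 = 159

159


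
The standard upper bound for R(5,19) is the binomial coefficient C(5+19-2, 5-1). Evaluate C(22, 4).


R(5,19) <= C(5+19-2, 5-1) = C(22, 4)
C(22, 4) = 22! / (4! * 18!)
= 7315

7315


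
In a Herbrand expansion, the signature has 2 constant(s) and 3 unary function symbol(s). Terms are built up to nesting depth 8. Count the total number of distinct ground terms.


Herbrand terms by depth:
Depth 0: 2 constants
Depth 1: 6 new terms (running total: 8)
Depth 2: 18 new terms (running total: 26)
Depth 3: 54 new terms (running total: 80)
Depth 4: 162 new terms (running total: 242)
Depth 5: 486 new terms (running total: 728)
Depth 6: 1458 new terms (running total: 2186)
Depth 7: 4374 new terms (running total: 6560)
Depth 8: 13122 new terms (running total: 19682)
Total distinct ground terms = 19682

19682


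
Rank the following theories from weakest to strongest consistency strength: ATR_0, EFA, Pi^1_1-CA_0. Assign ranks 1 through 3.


Ordering by consistency strength:
1. EFA
2. ATR_0
3. Pi^1_1-CA_0


ATR_0=2, EFA=1, Pi^1_1-CA_0=3


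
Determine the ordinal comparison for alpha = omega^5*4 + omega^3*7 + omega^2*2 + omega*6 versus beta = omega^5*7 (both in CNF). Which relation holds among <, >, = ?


Compare term by term from highest exponent:
alpha = omega^5*4 + omega^3*7 + omega^2*2 + omega*6
beta = omega^5*7
Term 1: alpha has omega^5*4, beta has omega^5*7
Term 2: alpha has omega^3*7, beta has omega^0*0
Term 3: alpha has omega^2*2, beta has omega^0*0
Term 4: alpha has omega^1*6, beta has omega^0*0
Result: alpha < beta

alpha < beta


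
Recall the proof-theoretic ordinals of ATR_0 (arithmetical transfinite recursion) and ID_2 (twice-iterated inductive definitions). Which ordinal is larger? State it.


Proof-theoretic ordinal of ATR_0 (arithmetical transfinite recursion): Gamma_0
Proof-theoretic ordinal of ID_2 (twice-iterated inductive definitions): psi_0(epsilon_{Omega_2+1})
Comparing: Gamma_0 < psi_0(epsilon_{Omega_2+1}).
The larger ordinal is psi_0(epsilon_{Omega_2+1}) (from ID_2 (twice-iterated inductive definitions)).

psi_0(epsilon_{Omega_2+1})


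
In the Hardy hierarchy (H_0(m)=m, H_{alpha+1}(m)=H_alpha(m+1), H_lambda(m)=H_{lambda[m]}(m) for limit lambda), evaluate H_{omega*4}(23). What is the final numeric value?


H_{omega*4}(23):
For the Hardy hierarchy, H_{omega*k}(n) = 2^k * n.
2^4 = 16.
16 * 23 = 368

368


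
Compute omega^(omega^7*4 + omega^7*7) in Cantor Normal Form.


omega^(omega^7*4 + omega^7*7):
Both terms of the exponent have the same exponent 7, so they merge: omega^7*4 + omega^7*7 = omega^7*(4+7) = omega^7*11.
omega raised to a CNF ordinal is a single CNF term: Result = omega^(omega^7*11)

omega^(omega^7*11)


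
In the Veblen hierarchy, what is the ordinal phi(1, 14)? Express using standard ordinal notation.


phi(1, 14):
phi(1, beta) = epsilon_beta (the beta-th epsilon number).
phi(1, 14) = epsilon_14

epsilon_14


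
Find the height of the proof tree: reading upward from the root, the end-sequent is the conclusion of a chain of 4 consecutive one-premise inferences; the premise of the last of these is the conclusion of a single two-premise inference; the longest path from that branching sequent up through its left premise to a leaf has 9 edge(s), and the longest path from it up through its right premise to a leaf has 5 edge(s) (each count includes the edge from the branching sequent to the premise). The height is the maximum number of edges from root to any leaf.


Longest path through the left premise: 9 edges (measured from the branching sequent)
Longest path through the right premise: 5 edges
Height of the subtree rooted at the branching sequent: max(9, 5) = 9
The branching sequent sits 4 edges above the root (the chain of one-premise inferences), so height = 9 + 4 = 13

13


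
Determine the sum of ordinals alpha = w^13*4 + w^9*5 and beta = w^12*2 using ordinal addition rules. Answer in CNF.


Ordinal addition (w^13*4 + w^9*5) + w^12*2:
alpha's leading term has exponent 13 > beta's exponent 12, so it survives.
alpha's tail term has exponent 9 < beta's exponent 12, so it is absorbed by beta.
In ordinal addition, any term followed by a strictly larger-exponent term is absorbed.
Result = w^13*4 + w^12*2

w^13*4 + w^12*2


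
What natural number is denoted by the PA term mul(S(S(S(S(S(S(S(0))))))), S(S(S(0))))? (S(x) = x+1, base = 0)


mul(S^7(0), S^3(0)):
S^7(0) = 7
S^3(0) = 3
7 * 3 = 21

21


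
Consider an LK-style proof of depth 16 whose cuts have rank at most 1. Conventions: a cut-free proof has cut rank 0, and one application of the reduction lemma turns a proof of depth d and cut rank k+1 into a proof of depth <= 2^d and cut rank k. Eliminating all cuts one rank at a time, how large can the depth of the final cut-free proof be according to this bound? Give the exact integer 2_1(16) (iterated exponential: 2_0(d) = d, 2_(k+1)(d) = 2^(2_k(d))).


Each rank reduction sends depth d to at most 2^d; cut rank r needs r reductions.
2_0(16) = 16
2_1(16) = 2^16 = 65536
Cut-free depth bound = 65536

65536


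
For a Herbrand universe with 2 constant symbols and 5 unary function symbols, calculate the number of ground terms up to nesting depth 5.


Herbrand terms by depth:
Depth 0: 2 constants
Depth 1: 10 new terms (running total: 12)
Depth 2: 50 new terms (running total: 62)
Depth 3: 250 new terms (running total: 312)
Depth 4: 1250 new terms (running total: 1562)
Depth 5: 6250 new terms (running total: 7812)
Total distinct ground terms = 7812

7812


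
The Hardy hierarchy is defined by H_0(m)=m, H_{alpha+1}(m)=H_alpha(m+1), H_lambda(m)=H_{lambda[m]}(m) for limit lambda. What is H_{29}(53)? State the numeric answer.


H_29(53):
For finite ordinals k, H_k(n) = n + k (each successor step adds 1).
H_29(53) = 53 + 29 = 82

82


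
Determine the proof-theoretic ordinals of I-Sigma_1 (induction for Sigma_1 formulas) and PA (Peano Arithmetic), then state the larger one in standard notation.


Proof-theoretic ordinal of I-Sigma_1 (induction for Sigma_1 formulas): omega^omega
Proof-theoretic ordinal of PA (Peano Arithmetic): epsilon_0
Comparing: omega^omega < epsilon_0.
The larger ordinal is epsilon_0 (from PA (Peano Arithmetic)).

epsilon_0


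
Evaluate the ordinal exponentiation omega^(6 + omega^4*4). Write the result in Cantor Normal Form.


omega^(6 + omega^4*4):
In ordinal addition a term is absorbed by a following term of strictly larger exponent: 0 < 4, so 6 + omega^4*4 = omega^4*4.
omega raised to a CNF ordinal is a single CNF term: Result = omega^(omega^4*4)

omega^(omega^4*4)


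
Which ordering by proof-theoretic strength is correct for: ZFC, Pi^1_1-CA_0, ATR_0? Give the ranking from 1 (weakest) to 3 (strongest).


Ordering by consistency strength:
1. ATR_0
2. Pi^1_1-CA_0
3. ZFC


ZFC=3, Pi^1_1-CA_0=2, ATR_0=1


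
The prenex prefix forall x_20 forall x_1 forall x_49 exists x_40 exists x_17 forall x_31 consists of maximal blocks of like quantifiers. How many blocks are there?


Alternations = 2.
Blocks = alternations + 1 = 3

3


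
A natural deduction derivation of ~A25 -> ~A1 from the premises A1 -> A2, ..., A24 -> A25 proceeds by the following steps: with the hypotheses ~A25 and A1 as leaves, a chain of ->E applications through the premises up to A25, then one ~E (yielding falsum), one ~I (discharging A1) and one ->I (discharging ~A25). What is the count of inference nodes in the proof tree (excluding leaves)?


From hypothesis A1, 24 ->E steps along the 24 premises yield A25.
~E with hypothesis ~A25 gives falsum (1 node); ~I discharging A1 gives ~A1 (1 node); ->I discharging ~A25 gives the goal (1 node).
Total = 24 + 3 = 27 inference nodes.

27


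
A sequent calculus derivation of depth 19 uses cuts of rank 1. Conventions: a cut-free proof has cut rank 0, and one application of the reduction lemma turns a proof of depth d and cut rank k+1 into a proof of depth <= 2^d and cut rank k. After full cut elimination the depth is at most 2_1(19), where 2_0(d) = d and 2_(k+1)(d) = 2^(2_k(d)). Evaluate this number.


Each rank reduction sends depth d to at most 2^d; cut rank r needs r reductions.
2_0(19) = 19
2_1(19) = 2^19 = 524288
Cut-free depth bound = 524288

524288


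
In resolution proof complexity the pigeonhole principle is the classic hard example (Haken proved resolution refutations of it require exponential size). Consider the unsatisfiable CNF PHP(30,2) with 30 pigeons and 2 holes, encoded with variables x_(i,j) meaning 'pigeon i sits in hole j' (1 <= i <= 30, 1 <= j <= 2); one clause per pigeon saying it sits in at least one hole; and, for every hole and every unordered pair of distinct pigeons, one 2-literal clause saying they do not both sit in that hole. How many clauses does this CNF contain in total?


PHP(30,2): 30 pigeons, 2 holes, 30*2 = 60 variables.
- pigeon clauses: one per pigeon -> 30 clauses
- hole clauses: 2 holes * C(30,2) = 2 * 435 -> 870 clauses
Total clauses = 30 + 870 = 900

900


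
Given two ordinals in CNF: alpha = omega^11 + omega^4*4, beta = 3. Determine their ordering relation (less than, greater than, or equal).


Compare term by term from highest exponent:
alpha = omega^11 + omega^4*4
beta = 3
Term 1: alpha has omega^11*1, beta has omega^0*3
Term 2: alpha has omega^4*4, beta has omega^0*0
Result: alpha > beta

alpha > beta


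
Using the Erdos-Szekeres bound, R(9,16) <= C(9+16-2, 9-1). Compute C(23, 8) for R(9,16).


R(9,16) <= C(9+16-2, 9-1) = C(23, 8)
C(23, 8) = 23! / (8! * 15!)
= 490314

490314


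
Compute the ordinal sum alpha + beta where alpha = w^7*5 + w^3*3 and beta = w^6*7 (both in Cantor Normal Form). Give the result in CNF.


Ordinal addition (w^7*5 + w^3*3) + w^6*7:
alpha's leading term has exponent 7 > beta's exponent 6, so it survives.
alpha's tail term has exponent 3 < beta's exponent 6, so it is absorbed by beta.
In ordinal addition, any term followed by a strictly larger-exponent term is absorbed.
Result = w^7*5 + w^6*7

w^7*5 + w^6*7


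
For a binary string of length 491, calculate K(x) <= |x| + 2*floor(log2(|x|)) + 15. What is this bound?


floor(log2(491)) = 8
2 * 8 = 16
K(x) <= 491 + 16 + 15 = 522

522


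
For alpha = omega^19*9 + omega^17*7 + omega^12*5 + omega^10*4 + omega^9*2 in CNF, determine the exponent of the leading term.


CNF: omega^19*9 + omega^17*7 + omega^12*5 + omega^10*4 + omega^9*2
The leading term is omega^19*9, which has exponent 19.

19


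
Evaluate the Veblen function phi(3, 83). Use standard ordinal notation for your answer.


phi(3, 83):
phi(3, beta) = eta_beta (the beta-th eta number, fixed point of zeta).
phi(3, 83) = eta_83

eta_83


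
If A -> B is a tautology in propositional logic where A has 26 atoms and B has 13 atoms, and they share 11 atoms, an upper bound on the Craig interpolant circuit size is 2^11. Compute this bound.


Shared atoms = 11
Craig interpolant size bound = 2^11
= 2048

2048


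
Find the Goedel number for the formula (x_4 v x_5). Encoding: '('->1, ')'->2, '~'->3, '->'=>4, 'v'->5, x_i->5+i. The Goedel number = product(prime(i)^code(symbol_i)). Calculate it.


Formula: (x_4 v x_5)
Symbol codes: [1, 9, 5, 10, 2]
Primes: [2, 3, 5, 7, 11]
p_1^1 = 2^1 = 2
p_2^9 = 3^9 = 19683
p_3^5 = 5^5 = 3125
p_4^10 = 7^10 = 282475249
p_5^2 = 11^2 = 121
Product = 4204719996588168750

4204719996588168750


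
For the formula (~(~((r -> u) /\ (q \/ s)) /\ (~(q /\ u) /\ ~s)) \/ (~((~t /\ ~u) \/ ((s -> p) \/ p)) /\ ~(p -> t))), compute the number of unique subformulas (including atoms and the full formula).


Formula: (~(~((r -> u) /\ (q \/ s)) /\ (~(q /\ u) /\ ~s)) \/ (~((~t /\ ~u) \/ ((s -> p) \/ p)) /\ ~(p -> t)))
Subformulas found:
  1. r
  2. p
  3. q
  4. u
  5. s
  6. t
  7. ~t
  8. ~u
  9. ~s
  10. (p -> t)
  11. (s -> p)
  12. (r -> u)
  13. (q /\ u)
  14. (q \/ s)
  15. ~(p -> t)
  16. ~(q /\ u)
  17. (~t /\ ~u)
  18. ((s -> p) \/ p)
  19. (~(q /\ u) /\ ~s)
  20. ((r -> u) /\ (q \/ s))
  21. ~((r -> u) /\ (q \/ s))
  22. ((~t /\ ~u) \/ ((s -> p) \/ p))
  23. ~((~t /\ ~u) \/ ((s -> p) \/ p))
  24. (~((r -> u) /\ (q \/ s)) /\ (~(q /\ u) /\ ~s))
  25. ~(~((r -> u) /\ (q \/ s)) /\ (~(q /\ u) /\ ~s))
  26. (~((~t /\ ~u) \/ ((s -> p) \/ p)) /\ ~(p -> t))
  27. (~(~((r -> u) /\ (q \/ s)) /\ (~(q /\ u) /\ ~s)) \/ (~((~t /\ ~u) \/ ((s -> p) \/ p)) /\ ~(p -> t)))
Total distinct subformulas = 27

27


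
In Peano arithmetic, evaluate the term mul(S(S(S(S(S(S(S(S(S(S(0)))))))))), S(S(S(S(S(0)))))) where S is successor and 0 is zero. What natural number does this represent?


mul(S^10(0), S^5(0)):
S^10(0) = 10
S^5(0) = 5
10 * 5 = 50

50


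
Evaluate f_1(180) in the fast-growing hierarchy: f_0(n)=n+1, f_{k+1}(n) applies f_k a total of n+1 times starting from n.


f_1(180) = f_0^181(180)
f_0 adds 1 each time, applied 181 times.
f_1(180) = 180 + 181 = 361

361


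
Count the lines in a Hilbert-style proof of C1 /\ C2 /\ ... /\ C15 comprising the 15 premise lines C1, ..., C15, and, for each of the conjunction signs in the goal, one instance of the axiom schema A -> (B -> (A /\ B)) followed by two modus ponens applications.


Conjoining 15 premises:
- 15 premise lines
- the goal has 14 conjunction signs; each costs 1 axiom instance + 2 MP = 3 lines: 3 * 14 = 42
Total = 15 + 42 = 57 lines.

57


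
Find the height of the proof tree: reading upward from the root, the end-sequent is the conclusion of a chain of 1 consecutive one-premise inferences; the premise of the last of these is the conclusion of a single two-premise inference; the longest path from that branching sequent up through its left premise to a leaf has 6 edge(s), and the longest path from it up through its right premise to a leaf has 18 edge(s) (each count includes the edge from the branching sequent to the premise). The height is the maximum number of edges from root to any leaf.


Longest path through the left premise: 6 edges (measured from the branching sequent)
Longest path through the right premise: 18 edges
Height of the subtree rooted at the branching sequent: max(6, 18) = 18
The branching sequent sits 1 edges above the root (the chain of one-premise inferences), so height = 18 + 1 = 19

19


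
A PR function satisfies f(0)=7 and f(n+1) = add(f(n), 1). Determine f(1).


f(0) = 7
f(1) = add(f(0), 1) = add(7, 1) = 8


8


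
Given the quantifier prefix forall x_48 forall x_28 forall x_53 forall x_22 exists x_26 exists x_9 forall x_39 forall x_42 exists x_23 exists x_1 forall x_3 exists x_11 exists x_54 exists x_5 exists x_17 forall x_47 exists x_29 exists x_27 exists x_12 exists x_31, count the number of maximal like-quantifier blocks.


Alternations = 7.
Blocks = alternations + 1 = 8

8


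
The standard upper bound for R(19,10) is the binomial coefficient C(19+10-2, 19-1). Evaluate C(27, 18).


R(19,10) <= C(19+10-2, 19-1) = C(27, 18)
C(27, 18) = 27! / (18! * 9!)
= 4686825

4686825


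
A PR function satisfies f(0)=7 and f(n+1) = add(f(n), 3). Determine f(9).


f(0) = 7
f(1) = add(f(0), 3) = add(7, 3) = 10
f(2) = add(f(1), 3) = add(10, 3) = 13
f(3) = add(f(2), 3) = add(13, 3) = 16
f(4) = add(f(3), 3) = add(16, 3) = 19
f(5) = add(f(4), 3) = add(19, 3) = 22
f(6) = add(f(5), 3) = add(22, 3) = 25
f(7) = add(f(6), 3) = add(25, 3) = 28
f(8) = add(f(7), 3) = add(28, 3) = 31
f(9) = add(f(8), 3) = add(31, 3) = 34


34


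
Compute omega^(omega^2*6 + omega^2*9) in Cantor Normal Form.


omega^(omega^2*6 + omega^2*9):
Both terms of the exponent have the same exponent 2, so they merge: omega^2*6 + omega^2*9 = omega^2*(6+9) = omega^2*15.
omega raised to a CNF ordinal is a single CNF term: Result = omega^(omega^2*15)

omega^(omega^2*15)


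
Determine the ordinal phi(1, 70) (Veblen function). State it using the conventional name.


phi(1, 70):
phi(1, beta) = epsilon_beta (the beta-th epsilon number).
phi(1, 70) = epsilon_70

epsilon_70


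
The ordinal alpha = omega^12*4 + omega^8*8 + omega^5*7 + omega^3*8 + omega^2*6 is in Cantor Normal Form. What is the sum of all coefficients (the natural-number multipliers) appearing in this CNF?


CNF: omega^12*4 + omega^8*8 + omega^5*7 + omega^3*8 + omega^2*6
Coefficients: 4 + 8 + 7 + 8 + 6 = 33

33


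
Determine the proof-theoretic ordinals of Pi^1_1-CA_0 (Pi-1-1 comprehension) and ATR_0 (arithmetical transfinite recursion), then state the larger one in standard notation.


Proof-theoretic ordinal of Pi^1_1-CA_0 (Pi-1-1 comprehension): psi_0(Omega_omega)
Proof-theoretic ordinal of ATR_0 (arithmetical transfinite recursion): Gamma_0
Comparing: Gamma_0 < psi_0(Omega_omega).
The larger ordinal is psi_0(Omega_omega) (from Pi^1_1-CA_0 (Pi-1-1 comprehension)).

psi_0(Omega_omega)


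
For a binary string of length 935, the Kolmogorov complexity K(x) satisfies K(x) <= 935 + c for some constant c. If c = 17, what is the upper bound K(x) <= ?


K(x) <= |x| + c = 935 + 17 = 952

952


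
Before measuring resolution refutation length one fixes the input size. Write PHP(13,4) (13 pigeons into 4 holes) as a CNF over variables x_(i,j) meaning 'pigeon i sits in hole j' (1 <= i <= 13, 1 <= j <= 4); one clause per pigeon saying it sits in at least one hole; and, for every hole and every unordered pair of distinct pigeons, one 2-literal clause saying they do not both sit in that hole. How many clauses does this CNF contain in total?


PHP(13,4): 13 pigeons, 4 holes, 13*4 = 52 variables.
- pigeon clauses: one per pigeon -> 13 clauses
- hole clauses: 4 holes * C(13,2) = 4 * 78 -> 312 clauses
Total clauses = 13 + 312 = 325

325


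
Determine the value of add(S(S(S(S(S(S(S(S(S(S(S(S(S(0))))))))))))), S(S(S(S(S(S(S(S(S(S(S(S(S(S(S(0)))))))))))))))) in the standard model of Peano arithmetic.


add(S^13(0), S^15(0)):
S^13(0) = 13
S^15(0) = 15
13 + 15 = 28

28


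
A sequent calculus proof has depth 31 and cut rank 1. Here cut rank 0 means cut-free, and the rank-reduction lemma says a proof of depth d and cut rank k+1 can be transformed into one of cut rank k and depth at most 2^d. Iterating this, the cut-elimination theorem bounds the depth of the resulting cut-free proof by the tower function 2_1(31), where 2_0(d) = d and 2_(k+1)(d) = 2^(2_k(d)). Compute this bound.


Each rank reduction sends depth d to at most 2^d; cut rank r needs r reductions.
2_0(31) = 31
2_1(31) = 2^31 = 2147483648
Cut-free depth bound = 2147483648

2147483648


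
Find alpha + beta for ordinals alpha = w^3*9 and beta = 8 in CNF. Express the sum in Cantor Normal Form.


Ordinal addition w^3*9 + 8:
Leading exponent of alpha (3) > leading exponent of beta (0).
Since alpha's term has higher exponent than beta's leading term,
the sum is simply alpha followed by beta.
Result = w^3*9 + 8

w^3*9 + 8


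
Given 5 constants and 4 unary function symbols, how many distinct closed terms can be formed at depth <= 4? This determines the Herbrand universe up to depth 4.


Herbrand terms by depth:
Depth 0: 5 constants
Depth 1: 20 new terms (running total: 25)
Depth 2: 80 new terms (running total: 105)
Depth 3: 320 new terms (running total: 425)
Depth 4: 1280 new terms (running total: 1705)
Total distinct ground terms = 1705

1705


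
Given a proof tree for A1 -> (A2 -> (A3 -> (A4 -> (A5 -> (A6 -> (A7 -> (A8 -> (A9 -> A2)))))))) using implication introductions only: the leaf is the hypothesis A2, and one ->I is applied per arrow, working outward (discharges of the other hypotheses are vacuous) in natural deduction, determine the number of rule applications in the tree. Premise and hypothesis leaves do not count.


The formula has 9 arrows (->); its innermost consequent A2 is one of the antecedents,
so the proof starts from the hypothesis leaf A2 (not a rule application) and closes one arrow per ->I.
Building A1 -> (A2 -> (A3 -> (A4 -> (A5 -> (A6 -> (A7 -> (A8 -> (A9 -> A2)))))))) therefore takes 9 nested implication introductions.
Total inference nodes = 9

9


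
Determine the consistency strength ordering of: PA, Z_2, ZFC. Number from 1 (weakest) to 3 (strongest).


Ordering by consistency strength:
1. PA
2. Z_2
3. ZFC


PA=1, Z_2=2, ZFC=3


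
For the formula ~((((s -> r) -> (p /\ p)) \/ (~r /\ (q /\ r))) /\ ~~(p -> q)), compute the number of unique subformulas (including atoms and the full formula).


Formula: ~((((s -> r) -> (p /\ p)) \/ (~r /\ (q /\ r))) /\ ~~(p -> q))
Subformulas found:
  1. r
  2. p
  3. q
  4. s
  5. ~r
  6. (s -> r)
  7. (q /\ r)
  8. (p /\ p)
  9. (p -> q)
  10. ~(p -> q)
  11. ~~(p -> q)
  12. (~r /\ (q /\ r))
  13. ((s -> r) -> (p /\ p))
  14. (((s -> r) -> (p /\ p)) \/ (~r /\ (q /\ r)))
  15. ((((s -> r) -> (p /\ p)) \/ (~r /\ (q /\ r))) /\ ~~(p -> q))
  16. ~((((s -> r) -> (p /\ p)) \/ (~r /\ (q /\ r))) /\ ~~(p -> q))
Total distinct subformulas = 16

16


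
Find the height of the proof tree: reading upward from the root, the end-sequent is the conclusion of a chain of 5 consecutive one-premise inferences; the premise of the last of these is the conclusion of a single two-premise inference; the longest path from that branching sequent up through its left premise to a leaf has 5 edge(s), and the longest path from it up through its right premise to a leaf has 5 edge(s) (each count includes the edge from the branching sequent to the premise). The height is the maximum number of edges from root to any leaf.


Longest path through the left premise: 5 edges (measured from the branching sequent)
Longest path through the right premise: 5 edges
Height of the subtree rooted at the branching sequent: max(5, 5) = 5
The branching sequent sits 5 edges above the root (the chain of one-premise inferences), so height = 5 + 5 = 10

10


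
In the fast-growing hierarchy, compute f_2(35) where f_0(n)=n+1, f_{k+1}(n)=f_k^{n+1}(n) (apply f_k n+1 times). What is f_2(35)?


f_2(35) = f_1^36(35)
f_1(m) = 2m + 1.
Iterating: f_1^k(n) = 2^k*(n+1) - 1.
f_2(35) = 2^36*(35+1) - 1 = 68719476736*36 - 1 = 2473901162495

2473901162495


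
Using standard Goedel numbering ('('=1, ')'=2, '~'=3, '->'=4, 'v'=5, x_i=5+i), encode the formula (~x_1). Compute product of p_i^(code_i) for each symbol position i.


Formula: (~x_1)
Symbol codes: [1, 3, 6, 2]
Primes: [2, 3, 5, 7]
p_1^1 = 2^1 = 2
p_2^3 = 3^3 = 27
p_3^6 = 5^6 = 15625
p_4^2 = 7^2 = 49
Product = 41343750

41343750


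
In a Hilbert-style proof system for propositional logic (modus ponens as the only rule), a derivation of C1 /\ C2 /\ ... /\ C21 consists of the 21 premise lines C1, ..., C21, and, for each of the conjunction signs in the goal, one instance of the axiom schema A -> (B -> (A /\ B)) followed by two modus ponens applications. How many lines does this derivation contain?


Conjoining 21 premises:
- 21 premise lines
- the goal has 20 conjunction signs; each costs 1 axiom instance + 2 MP = 3 lines: 3 * 20 = 60
Total = 21 + 60 = 81 lines.

81


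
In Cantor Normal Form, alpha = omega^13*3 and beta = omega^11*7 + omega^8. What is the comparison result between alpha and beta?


Compare term by term from highest exponent:
alpha = omega^13*3
beta = omega^11*7 + omega^8
Term 1: alpha has omega^13*3, beta has omega^11*7
Term 2: alpha has omega^0*0, beta has omega^8*1
Result: alpha > beta

alpha > beta


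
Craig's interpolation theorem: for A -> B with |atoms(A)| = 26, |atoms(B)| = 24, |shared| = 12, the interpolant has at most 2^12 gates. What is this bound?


Shared atoms = 12
Craig interpolant size bound = 2^12
= 4096

4096


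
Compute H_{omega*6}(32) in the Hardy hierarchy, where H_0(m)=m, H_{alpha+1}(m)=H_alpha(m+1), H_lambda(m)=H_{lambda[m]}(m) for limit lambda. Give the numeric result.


H_{omega*6}(32):
For the Hardy hierarchy, H_{omega*k}(n) = 2^k * n.
2^6 = 64.
64 * 32 = 2048

2048


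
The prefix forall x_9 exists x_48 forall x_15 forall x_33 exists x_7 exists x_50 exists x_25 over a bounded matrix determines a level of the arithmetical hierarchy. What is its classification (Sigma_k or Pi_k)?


Leading quantifier is forall, so the class is Pi.
Number of quantifier blocks = alternations + 1 = 3 + 1 = 4.
Classification: Pi_4

Pi_4


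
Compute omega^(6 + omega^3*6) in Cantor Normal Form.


omega^(6 + omega^3*6):
In ordinal addition a term is absorbed by a following term of strictly larger exponent: 0 < 3, so 6 + omega^3*6 = omega^3*6.
omega raised to a CNF ordinal is a single CNF term: Result = omega^(omega^3*6)

omega^(omega^3*6)


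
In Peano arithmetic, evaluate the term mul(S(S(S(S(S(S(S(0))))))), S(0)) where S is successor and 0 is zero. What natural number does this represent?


mul(S^7(0), S^1(0)):
S^7(0) = 7
S^1(0) = 1
7 * 1 = 7

7


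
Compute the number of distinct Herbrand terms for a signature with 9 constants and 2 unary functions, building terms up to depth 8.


Herbrand terms by depth:
Depth 0: 9 constants
Depth 1: 18 new terms (running total: 27)
Depth 2: 36 new terms (running total: 63)
Depth 3: 72 new terms (running total: 135)
Depth 4: 144 new terms (running total: 279)
Depth 5: 288 new terms (running total: 567)
Depth 6: 576 new terms (running total: 1143)
Depth 7: 1152 new terms (running total: 2295)
Depth 8: 2304 new terms (running total: 4599)
Total distinct ground terms = 4599

4599


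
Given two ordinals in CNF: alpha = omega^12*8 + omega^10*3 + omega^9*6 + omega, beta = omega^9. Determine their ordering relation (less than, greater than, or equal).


Compare term by term from highest exponent:
alpha = omega^12*8 + omega^10*3 + omega^9*6 + omega
beta = omega^9
Term 1: alpha has omega^12*8, beta has omega^9*1
Term 2: alpha has omega^10*3, beta has omega^0*0
Term 3: alpha has omega^9*6, beta has omega^0*0
Term 4: alpha has omega^1*1, beta has omega^0*0
Result: alpha > beta

alpha > beta


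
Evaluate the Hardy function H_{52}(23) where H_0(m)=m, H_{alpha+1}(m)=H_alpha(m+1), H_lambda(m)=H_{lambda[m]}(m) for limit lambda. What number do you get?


H_52(23):
For finite ordinals k, H_k(n) = n + k (each successor step adds 1).
H_52(23) = 23 + 52 = 75

75


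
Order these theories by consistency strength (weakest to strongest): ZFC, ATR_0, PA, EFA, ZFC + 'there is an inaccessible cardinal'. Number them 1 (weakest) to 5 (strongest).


Ordering by consistency strength:
1. EFA
2. PA
3. ATR_0
4. ZFC
5. ZFC + 'there is an inaccessible cardinal'


ZFC=4, ATR_0=3, PA=2, EFA=1, ZFC + 'there is an inaccessible cardinal'=5


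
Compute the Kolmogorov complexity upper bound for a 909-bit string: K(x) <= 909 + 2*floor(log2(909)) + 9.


floor(log2(909)) = 9
2 * 9 = 18
K(x) <= 909 + 18 + 9 = 936

936


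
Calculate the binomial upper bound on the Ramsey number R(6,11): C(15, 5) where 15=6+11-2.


R(6,11) <= C(6+11-2, 6-1) = C(15, 5)
C(15, 5) = 15! / (5! * 10!)
= 3003

3003


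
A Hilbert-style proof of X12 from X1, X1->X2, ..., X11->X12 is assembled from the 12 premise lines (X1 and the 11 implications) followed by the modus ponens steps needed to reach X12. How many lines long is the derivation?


We have 12 premise lines: X1 and 11 implications.
Each implication is detached once by MP, giving 11 MP lines.
12 premise lines + 11 MP lines = 23 total lines.

23


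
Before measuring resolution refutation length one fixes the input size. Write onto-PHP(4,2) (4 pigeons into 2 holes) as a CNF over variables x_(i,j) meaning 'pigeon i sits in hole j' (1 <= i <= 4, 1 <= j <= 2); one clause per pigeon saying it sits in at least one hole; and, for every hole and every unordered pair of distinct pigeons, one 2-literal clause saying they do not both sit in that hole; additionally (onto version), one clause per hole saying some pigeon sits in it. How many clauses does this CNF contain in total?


onto-PHP(4,2): 4 pigeons, 2 holes, 4*2 = 8 variables.
- pigeon clauses: one per pigeon -> 4 clauses
- hole clauses: 2 holes * C(4,2) = 2 * 6 -> 12 clauses
- onto clauses: one per hole -> 2 clauses
Total clauses = 4 + 12 + 2 = 18

18


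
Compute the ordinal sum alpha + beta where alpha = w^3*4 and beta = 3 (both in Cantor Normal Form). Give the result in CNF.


Ordinal addition w^3*4 + 3:
Leading exponent of alpha (3) > leading exponent of beta (0).
Since alpha's term has higher exponent than beta's leading term,
the sum is simply alpha followed by beta.
Result = w^3*4 + 3

w^3*4 + 3


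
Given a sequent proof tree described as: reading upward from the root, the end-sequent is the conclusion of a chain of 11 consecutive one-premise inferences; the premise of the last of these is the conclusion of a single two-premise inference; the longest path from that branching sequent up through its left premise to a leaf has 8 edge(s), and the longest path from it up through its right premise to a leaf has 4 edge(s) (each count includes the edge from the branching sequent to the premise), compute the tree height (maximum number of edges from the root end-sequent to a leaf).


Longest path through the left premise: 8 edges (measured from the branching sequent)
Longest path through the right premise: 4 edges
Height of the subtree rooted at the branching sequent: max(8, 4) = 8
The branching sequent sits 11 edges above the root (the chain of one-premise inferences), so height = 8 + 11 = 19

19


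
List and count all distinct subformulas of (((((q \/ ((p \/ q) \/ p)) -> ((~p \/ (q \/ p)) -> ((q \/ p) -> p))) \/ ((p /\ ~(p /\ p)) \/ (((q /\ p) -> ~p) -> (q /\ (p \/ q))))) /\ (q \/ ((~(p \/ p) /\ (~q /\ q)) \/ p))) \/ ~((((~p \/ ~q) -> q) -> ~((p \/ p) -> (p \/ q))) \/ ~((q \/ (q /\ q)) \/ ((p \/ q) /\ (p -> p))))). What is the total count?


Formula: (((((q \/ ((p \/ q) \/ p)) -> ((~p \/ (q \/ p)) -> ((q \/ p) -> p))) \/ ((p /\ ~(p /\ p)) \/ (((q /\ p) -> ~p) -> (q /\ (p \/ q))))) /\ (q \/ ((~(p \/ p) /\ (~q /\ q)) \/ p))) \/ ~((((~p \/ ~q) -> q) -> ~((p \/ p) -> (p \/ q))) \/ ~((q \/ (q /\ q)) \/ ((p \/ q) /\ (p -> p)))))
Subformulas found:
  1. p
  2. q
  3. ~p
  4. ~q
  5. (q /\ p)
  6. (q \/ p)
  7. (q /\ q)
  8. (p -> p)
  9. (p \/ p)
  10. (p \/ q)
  11. (p /\ p)
  12. (~q /\ q)
  13. ~(p /\ p)
  14. ~(p \/ p)
  15. (~p \/ ~q)
  16. ((q \/ p) -> p)
  17. (q /\ (p \/ q))
  18. ((p \/ q) \/ p)
  19. (q \/ (q /\ q))
  20. (p /\ ~(p /\ p))
  21. (~p \/ (q \/ p))
  22. ((q /\ p) -> ~p)
  23. ((~p \/ ~q) -> q)
  24. (q \/ ((p \/ q) \/ p))
  25. ((p \/ p) -> (p \/ q))
  26. ((p \/ q) /\ (p -> p))
  27. ~((p \/ p) -> (p \/ q))
  28. (~(p \/ p) /\ (~q /\ q))
  29. ((~(p \/ p) /\ (~q /\ q)) \/ p)
  30. ((~p \/ (q \/ p)) -> ((q \/ p) -> p))
  31. (((q /\ p) -> ~p) -> (q /\ (p \/ q)))
  32. (q \/ ((~(p \/ p) /\ (~q /\ q)) \/ p))
  33. ((q \/ (q /\ q)) \/ ((p \/ q) /\ (p -> p)))
  34. ~((q \/ (q /\ q)) \/ ((p \/ q) /\ (p -> p)))
  35. (((~p \/ ~q) -> q) -> ~((p \/ p) -> (p \/ q)))
  36. ((p /\ ~(p /\ p)) \/ (((q /\ p) -> ~p) -> (q /\ (p \/ q))))
  37. ((q \/ ((p \/ q) \/ p)) -> ((~p \/ (q \/ p)) -> ((q \/ p) -> p)))
  38. ((((~p \/ ~q) -> q) -> ~((p \/ p) -> (p \/ q))) \/ ~((q \/ (q /\ q)) \/ ((p \/ q) /\ (p -> p))))
  39. ~((((~p \/ ~q) -> q) -> ~((p \/ p) -> (p \/ q))) \/ ~((q \/ (q /\ q)) \/ ((p \/ q) /\ (p -> p))))
  40. (((q \/ ((p \/ q) \/ p)) -> ((~p \/ (q \/ p)) -> ((q \/ p) -> p))) \/ ((p /\ ~(p /\ p)) \/ (((q /\ p) -> ~p) -> (q /\ (p \/ q)))))
  41. ((((q \/ ((p \/ q) \/ p)) -> ((~p \/ (q \/ p)) -> ((q \/ p) -> p))) \/ ((p /\ ~(p /\ p)) \/ (((q /\ p) -> ~p) -> (q /\ (p \/ q))))) /\ (q \/ ((~(p \/ p) /\ (~q /\ q)) \/ p)))
  42. (((((q \/ ((p \/ q) \/ p)) -> ((~p \/ (q \/ p)) -> ((q \/ p) -> p))) \/ ((p /\ ~(p /\ p)) \/ (((q /\ p) -> ~p) -> (q /\ (p \/ q))))) /\ (q \/ ((~(p \/ p) /\ (~q /\ q)) \/ p))) \/ ~((((~p \/ ~q) -> q) -> ~((p \/ p) -> (p \/ q))) \/ ~((q \/ (q /\ q)) \/ ((p \/ q) /\ (p -> p)))))
Total distinct subformulas = 42

42


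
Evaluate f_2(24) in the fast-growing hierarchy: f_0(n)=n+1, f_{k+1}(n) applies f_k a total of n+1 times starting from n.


f_2(24) = f_1^25(24)
f_1(m) = 2m + 1.
Iterating: f_1^k(n) = 2^k*(n+1) - 1.
f_2(24) = 2^25*(24+1) - 1 = 33554432*25 - 1 = 838860799

838860799


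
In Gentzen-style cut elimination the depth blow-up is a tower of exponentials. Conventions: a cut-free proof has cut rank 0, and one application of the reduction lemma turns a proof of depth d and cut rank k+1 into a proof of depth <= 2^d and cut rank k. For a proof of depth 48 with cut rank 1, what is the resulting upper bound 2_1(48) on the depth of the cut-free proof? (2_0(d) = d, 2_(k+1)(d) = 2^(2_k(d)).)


Each rank reduction sends depth d to at most 2^d; cut rank r needs r reductions.
2_0(48) = 48
2_1(48) = 2^48 = 281474976710656
Cut-free depth bound = 281474976710656

281474976710656


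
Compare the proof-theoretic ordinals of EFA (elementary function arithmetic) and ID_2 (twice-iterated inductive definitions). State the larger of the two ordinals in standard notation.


Proof-theoretic ordinal of EFA (elementary function arithmetic): omega^3
Proof-theoretic ordinal of ID_2 (twice-iterated inductive definitions): psi_0(epsilon_{Omega_2+1})
Comparing: omega^3 < psi_0(epsilon_{Omega_2+1}).
The larger ordinal is psi_0(epsilon_{Omega_2+1}) (from ID_2 (twice-iterated inductive definitions)).

psi_0(epsilon_{Omega_2+1})


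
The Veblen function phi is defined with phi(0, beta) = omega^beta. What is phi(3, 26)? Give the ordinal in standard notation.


phi(3, 26):
phi(3, beta) = eta_beta (the beta-th eta number, fixed point of zeta).
phi(3, 26) = eta_26

eta_26


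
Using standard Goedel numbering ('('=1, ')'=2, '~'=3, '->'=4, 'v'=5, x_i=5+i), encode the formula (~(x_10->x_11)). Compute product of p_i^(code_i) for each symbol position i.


Formula: (~(x_10->x_11))
Symbol codes: [1, 3, 1, 15, 4, 16, 2, 2]
Primes: [2, 3, 5, 7, 11, 13, 17, 19]
p_1^1 = 2^1 = 2
p_2^3 = 3^3 = 27
p_3^1 = 5^1 = 5
p_4^15 = 7^15 = 4747561509943
p_5^4 = 11^4 = 14641
p_6^16 = 13^16 = 665416609183179841
p_7^2 = 17^2 = 289
p_8^2 = 19^2 = 361
Product = 1302878107392096274405967682172659369691890

1302878107392096274405967682172659369691890


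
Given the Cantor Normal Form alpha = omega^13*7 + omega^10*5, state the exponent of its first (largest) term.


CNF: omega^13*7 + omega^10*5
The leading term is omega^13*7, which has exponent 13.

13


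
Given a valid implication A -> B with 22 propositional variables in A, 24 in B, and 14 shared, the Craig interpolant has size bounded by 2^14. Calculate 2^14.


Shared atoms = 14
Craig interpolant size bound = 2^14
= 16384

16384


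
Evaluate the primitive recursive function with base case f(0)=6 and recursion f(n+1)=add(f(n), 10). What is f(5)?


f(0) = 6
f(1) = add(f(0), 10) = add(6, 10) = 16
f(2) = add(f(1), 10) = add(16, 10) = 26
f(3) = add(f(2), 10) = add(26, 10) = 36
f(4) = add(f(3), 10) = add(36, 10) = 46
f(5) = add(f(4), 10) = add(46, 10) = 56


56


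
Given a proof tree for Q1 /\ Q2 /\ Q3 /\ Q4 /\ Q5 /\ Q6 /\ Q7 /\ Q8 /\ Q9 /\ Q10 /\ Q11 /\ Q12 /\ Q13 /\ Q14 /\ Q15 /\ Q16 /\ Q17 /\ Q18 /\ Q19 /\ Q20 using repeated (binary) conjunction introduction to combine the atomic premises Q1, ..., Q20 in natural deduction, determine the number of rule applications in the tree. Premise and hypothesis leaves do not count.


The target conjunction has 20 conjuncts, i.e. 19 binary /\ connectives.
Each conjunction-intro joins two pieces, so 20 atoms require 20-1 = 19 applications.
Total inference nodes = 19

19


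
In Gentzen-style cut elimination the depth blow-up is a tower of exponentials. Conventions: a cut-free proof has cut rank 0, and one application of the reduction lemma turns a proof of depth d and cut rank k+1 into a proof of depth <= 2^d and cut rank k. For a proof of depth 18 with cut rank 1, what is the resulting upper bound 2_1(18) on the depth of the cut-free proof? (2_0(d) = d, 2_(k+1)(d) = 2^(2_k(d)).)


Each rank reduction sends depth d to at most 2^d; cut rank r needs r reductions.
2_0(18) = 18
2_1(18) = 2^18 = 262144
Cut-free depth bound = 262144

262144


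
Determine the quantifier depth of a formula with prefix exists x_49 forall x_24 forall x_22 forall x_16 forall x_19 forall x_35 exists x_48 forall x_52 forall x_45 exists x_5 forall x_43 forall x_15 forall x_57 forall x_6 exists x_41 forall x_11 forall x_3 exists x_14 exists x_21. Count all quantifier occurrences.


Quantifier prefix has 19 quantifier symbols.
Quantifier depth = 19

19


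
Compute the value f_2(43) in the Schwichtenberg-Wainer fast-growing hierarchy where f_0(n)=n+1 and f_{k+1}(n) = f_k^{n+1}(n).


f_2(43) = f_1^44(43)
f_1(m) = 2m + 1.
Iterating: f_1^k(n) = 2^k*(n+1) - 1.
f_2(43) = 2^44*(43+1) - 1 = 17592186044416*44 - 1 = 774056185954303

774056185954303


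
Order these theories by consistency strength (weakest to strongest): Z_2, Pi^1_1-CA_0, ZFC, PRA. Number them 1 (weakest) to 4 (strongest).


Ordering by consistency strength:
1. PRA
2. Pi^1_1-CA_0
3. Z_2
4. ZFC


Z_2=3, Pi^1_1-CA_0=2, ZFC=4, PRA=1


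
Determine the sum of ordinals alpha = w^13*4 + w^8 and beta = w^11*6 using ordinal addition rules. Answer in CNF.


Ordinal addition (w^13*4 + w^8) + w^11*6:
alpha's leading term has exponent 13 > beta's exponent 11, so it survives.
alpha's tail term has exponent 8 < beta's exponent 11, so it is absorbed by beta.
In ordinal addition, any term followed by a strictly larger-exponent term is absorbed.
Result = w^13*4 + w^11*6

w^13*4 + w^11*6


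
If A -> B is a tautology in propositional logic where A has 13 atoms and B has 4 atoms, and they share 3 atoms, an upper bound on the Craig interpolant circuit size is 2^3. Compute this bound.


Shared atoms = 3
Craig interpolant size bound = 2^3
= 8

8


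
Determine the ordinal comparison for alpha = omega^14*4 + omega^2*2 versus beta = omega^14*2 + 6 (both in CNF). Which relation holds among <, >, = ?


Compare term by term from highest exponent:
alpha = omega^14*4 + omega^2*2
beta = omega^14*2 + 6
Term 1: alpha has omega^14*4, beta has omega^14*2
Term 2: alpha has omega^2*2, beta has omega^0*6
Result: alpha > beta

alpha > beta


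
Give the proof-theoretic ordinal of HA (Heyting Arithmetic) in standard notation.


The proof-theoretic ordinal of HA (Heyting Arithmetic) is a standard result in ordinal analysis.
This ordinal is the supremum of order types of primitive recursive well-orderings
that the theory can prove to be well-ordered.
For HA (Heyting Arithmetic), the proof-theoretic ordinal is epsilon_0.

epsilon_0


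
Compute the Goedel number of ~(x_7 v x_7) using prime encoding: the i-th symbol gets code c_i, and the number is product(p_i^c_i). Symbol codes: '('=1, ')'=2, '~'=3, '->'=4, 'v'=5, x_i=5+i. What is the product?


Formula: ~(x_7 v x_7)
Symbol codes: [3, 1, 12, 5, 12, 2]
Primes: [2, 3, 5, 7, 11, 13]
p_1^3 = 2^3 = 8
p_2^1 = 3^1 = 3
p_3^12 = 5^12 = 244140625
p_4^5 = 7^5 = 16807
p_5^12 = 11^12 = 3138428376721
p_6^2 = 13^2 = 169
Product = 52232452780991743025390625000

52232452780991743025390625000


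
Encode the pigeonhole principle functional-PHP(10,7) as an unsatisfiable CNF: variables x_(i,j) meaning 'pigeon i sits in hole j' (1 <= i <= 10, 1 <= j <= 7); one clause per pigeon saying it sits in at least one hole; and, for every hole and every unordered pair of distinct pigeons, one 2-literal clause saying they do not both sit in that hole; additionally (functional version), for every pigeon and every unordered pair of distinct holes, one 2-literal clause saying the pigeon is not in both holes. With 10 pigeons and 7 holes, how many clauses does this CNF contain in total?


functional-PHP(10,7): 10 pigeons, 7 holes, 10*7 = 70 variables.
- pigeon clauses: one per pigeon -> 10 clauses
- hole clauses: 7 holes * C(10,2) = 7 * 45 -> 315 clauses
- functional clauses: 10 pigeons * C(7,2) = 10 * 21 -> 210 clauses
Total clauses = 10 + 315 + 210 = 535

535


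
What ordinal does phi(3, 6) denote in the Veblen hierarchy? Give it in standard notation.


phi(3, 6):
phi(3, beta) = eta_beta (the beta-th eta number, fixed point of zeta).
phi(3, 6) = eta_6

eta_6


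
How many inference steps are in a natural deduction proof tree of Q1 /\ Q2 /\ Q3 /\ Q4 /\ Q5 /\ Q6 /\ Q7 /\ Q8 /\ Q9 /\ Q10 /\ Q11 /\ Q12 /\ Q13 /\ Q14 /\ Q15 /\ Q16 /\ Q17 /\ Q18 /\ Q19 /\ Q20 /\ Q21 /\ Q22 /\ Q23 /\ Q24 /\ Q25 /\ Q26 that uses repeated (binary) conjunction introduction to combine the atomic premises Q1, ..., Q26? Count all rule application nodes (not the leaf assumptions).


The target conjunction has 26 conjuncts, i.e. 25 binary /\ connectives.
Each conjunction-intro joins two pieces, so 26 atoms require 26-1 = 25 applications.
Total inference nodes = 25

25
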